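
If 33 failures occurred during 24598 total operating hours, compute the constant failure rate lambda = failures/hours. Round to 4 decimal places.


failures = 33
total_hours = 24598
lambda = 33 / 24598
lambda = 0.0013

0.0013


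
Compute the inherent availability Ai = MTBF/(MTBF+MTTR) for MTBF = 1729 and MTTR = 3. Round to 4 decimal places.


MTBF = 1729
MTTR = 3
MTBF + MTTR = 1732
Ai = 1729 / 1732
Ai = 0.9983

0.9983


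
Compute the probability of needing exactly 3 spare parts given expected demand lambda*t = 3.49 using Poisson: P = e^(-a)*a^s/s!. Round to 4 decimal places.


a = 3.49, s = 3
e^(-a) = e^(-3.49) = 0.0305
a^s = 3.49^3 = 42.5085
s! = 6
P = 0.0305 * 42.5085 / 6
P = 0.2161

0.2161


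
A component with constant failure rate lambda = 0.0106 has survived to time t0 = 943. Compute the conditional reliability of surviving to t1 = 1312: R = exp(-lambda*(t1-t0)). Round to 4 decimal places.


lambda = 0.0106
t0 = 943, t1 = 1312
t1 - t0 = 369
lambda * (t1-t0) = 0.0106 * 369 = 3.9114
R = exp(-3.9114)
R = 0.02

0.02


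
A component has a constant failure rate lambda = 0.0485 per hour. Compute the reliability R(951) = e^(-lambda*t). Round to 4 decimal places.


lambda = 0.0485
t = 951
lambda * t = 46.1235
R(t) = e^(-46.1235)
R(t) = 0.0

0.0


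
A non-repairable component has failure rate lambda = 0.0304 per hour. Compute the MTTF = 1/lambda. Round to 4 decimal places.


lambda = 0.0304
MTTF = 1 / 0.0304
MTTF = 32.8947

32.8947


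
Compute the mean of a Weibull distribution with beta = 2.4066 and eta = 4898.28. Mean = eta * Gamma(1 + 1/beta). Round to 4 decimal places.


beta = 2.4066, eta = 4898.28
1/beta = 0.4155
1 + 1/beta = 1.4155
Gamma(1.4155) = 0.8865
Mean = 4898.28 * 0.8865
Mean = 4342.4609

4342.4609


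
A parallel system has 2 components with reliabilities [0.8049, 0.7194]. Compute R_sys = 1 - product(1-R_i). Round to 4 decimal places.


Components: [0.8049, 0.7194]
(1 - 0.8049) = 0.1951, running product = 0.1951
(1 - 0.7194) = 0.2806, running product = 0.0547
Product of (1-R_i) = 0.0547
R_sys = 1 - 0.0547 = 0.9453

0.9453


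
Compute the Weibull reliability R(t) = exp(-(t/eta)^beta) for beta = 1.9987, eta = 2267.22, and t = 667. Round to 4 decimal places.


beta = 1.9987, eta = 2267.22, t = 667
t/eta = 667 / 2267.22 = 0.2942
(t/eta)^beta = 0.2942^1.9987 = 0.0867
R(t) = exp(-0.0867)
R(t) = 0.917

0.917


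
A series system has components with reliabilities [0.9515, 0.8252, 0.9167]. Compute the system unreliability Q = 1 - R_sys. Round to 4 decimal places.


Components: [0.9515, 0.8252, 0.9167]
After component 1: product = 0.9515
After component 2: product = 0.7852
After component 3: product = 0.7198
R_sys = 0.7198
Q = 1 - 0.7198 = 0.2802

0.2802


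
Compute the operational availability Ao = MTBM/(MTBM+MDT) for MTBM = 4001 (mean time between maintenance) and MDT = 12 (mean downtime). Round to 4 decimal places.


MTBM = 4001
MDT = 12
MTBM + MDT = 4013
Ao = 4001 / 4013
Ao = 0.997

0.997


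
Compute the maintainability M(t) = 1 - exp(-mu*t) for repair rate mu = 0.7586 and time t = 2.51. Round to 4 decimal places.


mu = 0.7586, t = 2.51
mu * t = 0.7586 * 2.51 = 1.9041
exp(-1.9041) = 0.149
M(t) = 1 - 0.149
M(t) = 0.851

0.851


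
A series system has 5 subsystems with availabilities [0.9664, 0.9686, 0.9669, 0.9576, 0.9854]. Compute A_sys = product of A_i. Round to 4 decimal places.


Subsystems: [0.9664, 0.9686, 0.9669, 0.9576, 0.9854]
After subsystem 1 (A=0.9664): product = 0.9664
After subsystem 2 (A=0.9686): product = 0.9361
After subsystem 3 (A=0.9669): product = 0.9051
After subsystem 4 (A=0.9576): product = 0.8667
After subsystem 5 (A=0.9854): product = 0.854
A_sys = 0.854

0.854


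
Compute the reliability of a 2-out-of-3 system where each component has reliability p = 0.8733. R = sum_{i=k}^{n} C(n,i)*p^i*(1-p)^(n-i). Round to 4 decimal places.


k = 2, n = 3, p = 0.8733
i=2: C(3,2)=3 * 0.8733^2 * 0.1267^1 = 0.2899
i=3: C(3,3)=1 * 0.8733^3 * 0.1267^0 = 0.666
R = sum of terms = 0.9559

0.9559


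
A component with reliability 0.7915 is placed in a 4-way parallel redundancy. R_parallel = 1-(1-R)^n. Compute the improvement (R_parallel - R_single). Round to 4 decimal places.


R_single = 0.7915, n = 4
1 - R_single = 0.2085
(1 - R_single)^n = 0.2085^4 = 0.0019
R_parallel = 1 - 0.0019 = 0.9981
Improvement = 0.9981 - 0.7915
Improvement = 0.2066

0.2066


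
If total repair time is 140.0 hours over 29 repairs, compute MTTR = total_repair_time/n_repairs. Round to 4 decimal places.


total_repair_time = 140.0
n_repairs = 29
MTTR = 140.0 / 29
MTTR = 4.8276

4.8276


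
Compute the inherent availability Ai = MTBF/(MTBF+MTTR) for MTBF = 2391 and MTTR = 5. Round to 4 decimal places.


MTBF = 2391
MTTR = 5
MTBF + MTTR = 2396
Ai = 2391 / 2396
Ai = 0.9979

0.9979


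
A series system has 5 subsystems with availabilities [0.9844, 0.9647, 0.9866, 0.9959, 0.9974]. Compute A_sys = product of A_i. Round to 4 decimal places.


Subsystems: [0.9844, 0.9647, 0.9866, 0.9959, 0.9974]
After subsystem 1 (A=0.9844): product = 0.9844
After subsystem 2 (A=0.9647): product = 0.9497
After subsystem 3 (A=0.9866): product = 0.9369
After subsystem 4 (A=0.9959): product = 0.9331
After subsystem 5 (A=0.9974): product = 0.9307
A_sys = 0.9307

0.9307


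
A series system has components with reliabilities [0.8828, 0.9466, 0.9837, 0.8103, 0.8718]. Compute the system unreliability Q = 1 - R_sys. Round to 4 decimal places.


Components: [0.8828, 0.9466, 0.9837, 0.8103, 0.8718]
After component 1: product = 0.8828
After component 2: product = 0.8357
After component 3: product = 0.822
After component 4: product = 0.6661
After component 5: product = 0.5807
R_sys = 0.5807
Q = 1 - 0.5807 = 0.4193

0.4193


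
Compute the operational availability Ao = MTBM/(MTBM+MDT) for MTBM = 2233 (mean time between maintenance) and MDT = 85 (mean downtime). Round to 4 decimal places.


MTBM = 2233
MDT = 85
MTBM + MDT = 2318
Ao = 2233 / 2318
Ao = 0.9633

0.9633


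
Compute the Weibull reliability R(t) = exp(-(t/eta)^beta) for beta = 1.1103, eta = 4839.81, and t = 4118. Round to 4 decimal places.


beta = 1.1103, eta = 4839.81, t = 4118
t/eta = 4118 / 4839.81 = 0.8509
(t/eta)^beta = 0.8509^1.1103 = 0.8358
R(t) = exp(-0.8358)
R(t) = 0.4335

0.4335


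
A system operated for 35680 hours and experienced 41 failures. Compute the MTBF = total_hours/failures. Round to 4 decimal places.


total_hours = 35680
failures = 41
MTBF = 35680 / 41
MTBF = 870.2439

870.2439


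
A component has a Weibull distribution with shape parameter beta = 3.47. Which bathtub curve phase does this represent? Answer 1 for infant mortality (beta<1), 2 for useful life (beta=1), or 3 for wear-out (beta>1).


beta = 3.47
Compare beta to 1:
beta < 1 => infant mortality (phase 1)
beta = 1 => useful life (phase 2)
beta > 1 => wear-out (phase 3)
Since beta = 3.47, this is wear-out (increasing failure rate)
Phase = 3

3


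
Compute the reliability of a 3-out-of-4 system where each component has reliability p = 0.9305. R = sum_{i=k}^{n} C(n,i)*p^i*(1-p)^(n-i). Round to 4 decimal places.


k = 3, n = 4, p = 0.9305
i=3: C(4,3)=4 * 0.9305^3 * 0.0695^1 = 0.224
i=4: C(4,4)=1 * 0.9305^4 * 0.0695^0 = 0.7497
R = sum of terms = 0.9736

0.9736


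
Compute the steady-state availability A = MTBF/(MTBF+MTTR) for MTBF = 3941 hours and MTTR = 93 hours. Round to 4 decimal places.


MTBF = 3941
MTTR = 93
MTBF + MTTR = 4034
A = 3941 / 4034
A = 0.9769

0.9769


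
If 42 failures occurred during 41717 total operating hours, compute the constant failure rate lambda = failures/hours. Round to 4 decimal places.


failures = 42
total_hours = 41717
lambda = 42 / 41717
lambda = 0.001

0.001


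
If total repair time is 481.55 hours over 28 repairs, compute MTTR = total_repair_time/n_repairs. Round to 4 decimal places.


total_repair_time = 481.55
n_repairs = 28
MTTR = 481.55 / 28
MTTR = 17.1982

17.1982


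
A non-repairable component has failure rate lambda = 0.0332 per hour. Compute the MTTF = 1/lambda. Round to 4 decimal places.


lambda = 0.0332
MTTF = 1 / 0.0332
MTTF = 30.1205

30.1205


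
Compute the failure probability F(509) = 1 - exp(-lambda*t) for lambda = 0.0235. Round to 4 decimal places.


lambda = 0.0235, t = 509
lambda * t = 11.9615
exp(-11.9615) = 0.0
F(t) = 1 - 0.0
F(t) = 1.0

1.0


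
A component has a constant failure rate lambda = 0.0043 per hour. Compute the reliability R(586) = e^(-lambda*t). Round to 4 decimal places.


lambda = 0.0043
t = 586
lambda * t = 2.5198
R(t) = e^(-2.5198)
R(t) = 0.0805

0.0805


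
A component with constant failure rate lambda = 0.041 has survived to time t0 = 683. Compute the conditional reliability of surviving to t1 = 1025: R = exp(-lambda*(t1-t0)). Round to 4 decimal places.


lambda = 0.041
t0 = 683, t1 = 1025
t1 - t0 = 342
lambda * (t1-t0) = 0.041 * 342 = 14.022
R = exp(-14.022)
R = 0.0

0.0


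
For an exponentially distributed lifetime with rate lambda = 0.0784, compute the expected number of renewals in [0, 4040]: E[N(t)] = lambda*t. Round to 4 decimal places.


lambda = 0.0784
t = 4040
E[N(t)] = lambda * t
E[N(t)] = 0.0784 * 4040
E[N(t)] = 316.736

316.736


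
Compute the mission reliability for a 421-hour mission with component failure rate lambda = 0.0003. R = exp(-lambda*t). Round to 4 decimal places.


lambda = 0.0003
mission_time = 421
lambda * t = 0.0003 * 421 = 0.1263
R = exp(-0.1263)
R = 0.8814

0.8814


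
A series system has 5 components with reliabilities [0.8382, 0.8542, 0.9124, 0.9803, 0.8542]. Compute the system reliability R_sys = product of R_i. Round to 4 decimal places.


Components: [0.8382, 0.8542, 0.9124, 0.9803, 0.8542]
After component 1 (R=0.8382): product = 0.8382
After component 2 (R=0.8542): product = 0.716
After component 3 (R=0.9124): product = 0.6533
After component 4 (R=0.9803): product = 0.6404
After component 5 (R=0.8542): product = 0.547
R_sys = 0.547

0.547


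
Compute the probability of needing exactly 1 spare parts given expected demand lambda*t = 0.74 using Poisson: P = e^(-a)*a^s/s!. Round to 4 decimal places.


a = 0.74, s = 1
e^(-a) = e^(-0.74) = 0.4771
a^s = 0.74^1 = 0.74
s! = 1
P = 0.4771 * 0.74 / 1
P = 0.3531

0.3531


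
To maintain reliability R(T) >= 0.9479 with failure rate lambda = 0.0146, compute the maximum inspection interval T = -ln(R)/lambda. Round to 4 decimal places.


R_target = 0.9479
lambda = 0.0146
-ln(0.9479) = 0.0535
T = 0.0535 / 0.0146
T = 3.6648

3.6648


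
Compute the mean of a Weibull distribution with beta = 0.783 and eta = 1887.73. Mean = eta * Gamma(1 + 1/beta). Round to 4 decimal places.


beta = 0.783, eta = 1887.73
1/beta = 1.2771
1 + 1/beta = 2.2771
Gamma(2.2771) = 1.151
Mean = 1887.73 * 1.151
Mean = 2172.7409

2172.7409


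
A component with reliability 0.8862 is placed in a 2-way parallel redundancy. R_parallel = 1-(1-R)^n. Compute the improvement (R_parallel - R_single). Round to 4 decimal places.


R_single = 0.8862, n = 2
1 - R_single = 0.1138
(1 - R_single)^n = 0.1138^2 = 0.013
R_parallel = 1 - 0.013 = 0.987
Improvement = 0.987 - 0.8862
Improvement = 0.1008

0.1008


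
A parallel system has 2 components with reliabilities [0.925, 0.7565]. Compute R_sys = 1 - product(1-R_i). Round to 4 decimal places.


Components: [0.925, 0.7565]
(1 - 0.925) = 0.075, running product = 0.075
(1 - 0.7565) = 0.2435, running product = 0.0183
Product of (1-R_i) = 0.0183
R_sys = 1 - 0.0183 = 0.9817

0.9817


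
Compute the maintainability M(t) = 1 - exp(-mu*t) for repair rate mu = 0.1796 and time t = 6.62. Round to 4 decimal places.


mu = 0.1796, t = 6.62
mu * t = 0.1796 * 6.62 = 1.189
exp(-1.189) = 0.3045
M(t) = 1 - 0.3045
M(t) = 0.6955

0.6955


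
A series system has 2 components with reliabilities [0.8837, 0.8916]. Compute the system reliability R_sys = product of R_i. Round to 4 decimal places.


Components: [0.8837, 0.8916]
After component 1 (R=0.8837): product = 0.8837
After component 2 (R=0.8916): product = 0.7879
R_sys = 0.7879

0.7879


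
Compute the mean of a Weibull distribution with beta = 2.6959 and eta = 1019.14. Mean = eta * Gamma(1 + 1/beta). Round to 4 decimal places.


beta = 2.6959, eta = 1019.14
1/beta = 0.3709
1 + 1/beta = 1.3709
Gamma(1.3709) = 0.8892
Mean = 1019.14 * 0.8892
Mean = 906.257

906.257


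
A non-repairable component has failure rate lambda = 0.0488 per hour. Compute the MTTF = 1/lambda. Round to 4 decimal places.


lambda = 0.0488
MTTF = 1 / 0.0488
MTTF = 20.4918

20.4918


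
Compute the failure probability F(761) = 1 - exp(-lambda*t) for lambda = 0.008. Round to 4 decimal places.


lambda = 0.008, t = 761
lambda * t = 6.088
exp(-6.088) = 0.0023
F(t) = 1 - 0.0023
F(t) = 0.9977

0.9977


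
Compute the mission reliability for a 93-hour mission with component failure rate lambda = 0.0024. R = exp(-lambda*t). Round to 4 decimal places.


lambda = 0.0024
mission_time = 93
lambda * t = 0.0024 * 93 = 0.2232
R = exp(-0.2232)
R = 0.8

0.8


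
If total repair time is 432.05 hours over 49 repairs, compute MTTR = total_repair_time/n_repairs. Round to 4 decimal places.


total_repair_time = 432.05
n_repairs = 49
MTTR = 432.05 / 49
MTTR = 8.8173

8.8173


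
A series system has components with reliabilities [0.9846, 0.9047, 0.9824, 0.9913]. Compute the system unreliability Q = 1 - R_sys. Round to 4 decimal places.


Components: [0.9846, 0.9047, 0.9824, 0.9913]
After component 1: product = 0.9846
After component 2: product = 0.8908
After component 3: product = 0.8751
After component 4: product = 0.8675
R_sys = 0.8675
Q = 1 - 0.8675 = 0.1325

0.1325


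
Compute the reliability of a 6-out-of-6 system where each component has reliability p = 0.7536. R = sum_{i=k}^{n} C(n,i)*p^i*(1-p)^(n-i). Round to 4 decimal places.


k = 6, n = 6, p = 0.7536
i=6: C(6,6)=1 * 0.7536^6 * 0.2464^0 = 0.1832
R = sum of terms = 0.1832

0.1832


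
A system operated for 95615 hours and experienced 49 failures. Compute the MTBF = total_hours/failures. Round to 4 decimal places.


total_hours = 95615
failures = 49
MTBF = 95615 / 49
MTBF = 1951.3265

1951.3265


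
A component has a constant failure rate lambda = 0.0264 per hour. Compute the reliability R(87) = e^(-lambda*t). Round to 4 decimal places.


lambda = 0.0264
t = 87
lambda * t = 2.2968
R(t) = e^(-2.2968)
R(t) = 0.1006

0.1006


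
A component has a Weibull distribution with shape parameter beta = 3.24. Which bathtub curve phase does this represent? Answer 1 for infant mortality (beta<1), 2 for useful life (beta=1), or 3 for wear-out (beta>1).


beta = 3.24
Compare beta to 1:
beta < 1 => infant mortality (phase 1)
beta = 1 => useful life (phase 2)
beta > 1 => wear-out (phase 3)
Since beta = 3.24, this is wear-out (increasing failure rate)
Phase = 3

3


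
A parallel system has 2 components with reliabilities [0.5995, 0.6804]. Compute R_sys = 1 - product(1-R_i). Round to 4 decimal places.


Components: [0.5995, 0.6804]
(1 - 0.5995) = 0.4005, running product = 0.4005
(1 - 0.6804) = 0.3196, running product = 0.128
Product of (1-R_i) = 0.128
R_sys = 1 - 0.128 = 0.872

0.872


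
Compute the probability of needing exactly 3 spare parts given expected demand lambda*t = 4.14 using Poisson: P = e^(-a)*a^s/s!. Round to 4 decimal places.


a = 4.14, s = 3
e^(-a) = e^(-4.14) = 0.0159
a^s = 4.14^3 = 70.9579
s! = 6
P = 0.0159 * 70.9579 / 6
P = 0.1883

0.1883


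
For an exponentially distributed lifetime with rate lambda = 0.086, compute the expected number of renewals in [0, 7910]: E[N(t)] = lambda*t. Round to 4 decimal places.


lambda = 0.086
t = 7910
E[N(t)] = lambda * t
E[N(t)] = 0.086 * 7910
E[N(t)] = 680.26

680.26


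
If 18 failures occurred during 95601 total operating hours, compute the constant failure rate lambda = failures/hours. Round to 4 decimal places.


failures = 18
total_hours = 95601
lambda = 18 / 95601
lambda = 0.0002

0.0002


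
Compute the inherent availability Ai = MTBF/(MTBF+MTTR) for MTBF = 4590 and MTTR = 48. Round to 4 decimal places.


MTBF = 4590
MTTR = 48
MTBF + MTTR = 4638
Ai = 4590 / 4638
Ai = 0.9897

0.9897


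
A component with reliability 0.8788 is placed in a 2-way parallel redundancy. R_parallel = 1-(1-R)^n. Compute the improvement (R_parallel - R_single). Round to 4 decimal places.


R_single = 0.8788, n = 2
1 - R_single = 0.1212
(1 - R_single)^n = 0.1212^2 = 0.0147
R_parallel = 1 - 0.0147 = 0.9853
Improvement = 0.9853 - 0.8788
Improvement = 0.1065

0.1065


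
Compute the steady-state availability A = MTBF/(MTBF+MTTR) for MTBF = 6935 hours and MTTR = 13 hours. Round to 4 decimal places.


MTBF = 6935
MTTR = 13
MTBF + MTTR = 6948
A = 6935 / 6948
A = 0.9981

0.9981


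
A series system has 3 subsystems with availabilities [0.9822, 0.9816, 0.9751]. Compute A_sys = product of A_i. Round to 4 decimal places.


Subsystems: [0.9822, 0.9816, 0.9751]
After subsystem 1 (A=0.9822): product = 0.9822
After subsystem 2 (A=0.9816): product = 0.9641
After subsystem 3 (A=0.9751): product = 0.9401
A_sys = 0.9401

0.9401


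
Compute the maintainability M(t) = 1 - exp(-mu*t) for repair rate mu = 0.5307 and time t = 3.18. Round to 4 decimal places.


mu = 0.5307, t = 3.18
mu * t = 0.5307 * 3.18 = 1.6876
exp(-1.6876) = 0.185
M(t) = 1 - 0.185
M(t) = 0.815

0.815


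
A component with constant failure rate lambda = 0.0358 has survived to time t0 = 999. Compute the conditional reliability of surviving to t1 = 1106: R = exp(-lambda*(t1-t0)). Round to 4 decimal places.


lambda = 0.0358
t0 = 999, t1 = 1106
t1 - t0 = 107
lambda * (t1-t0) = 0.0358 * 107 = 3.8306
R = exp(-3.8306)
R = 0.0217

0.0217


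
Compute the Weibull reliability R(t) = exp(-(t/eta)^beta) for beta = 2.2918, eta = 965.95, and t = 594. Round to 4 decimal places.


beta = 2.2918, eta = 965.95, t = 594
t/eta = 594 / 965.95 = 0.6149
(t/eta)^beta = 0.6149^2.2918 = 0.3281
R(t) = exp(-0.3281)
R(t) = 0.7203

0.7203


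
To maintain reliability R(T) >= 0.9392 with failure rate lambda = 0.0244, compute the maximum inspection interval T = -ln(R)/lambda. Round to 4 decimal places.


R_target = 0.9392
lambda = 0.0244
-ln(0.9392) = 0.0627
T = 0.0627 / 0.0244
T = 2.5708

2.5708


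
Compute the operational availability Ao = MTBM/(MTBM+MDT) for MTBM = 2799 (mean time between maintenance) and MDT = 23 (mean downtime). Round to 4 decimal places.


MTBM = 2799
MDT = 23
MTBM + MDT = 2822
Ao = 2799 / 2822
Ao = 0.9918

0.9918


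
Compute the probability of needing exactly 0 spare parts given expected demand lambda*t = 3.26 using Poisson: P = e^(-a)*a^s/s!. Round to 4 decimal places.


a = 3.26, s = 0
e^(-a) = e^(-3.26) = 0.0384
a^s = 3.26^0 = 1.0
s! = 1
P = 0.0384 * 1.0 / 1
P = 0.0384

0.0384


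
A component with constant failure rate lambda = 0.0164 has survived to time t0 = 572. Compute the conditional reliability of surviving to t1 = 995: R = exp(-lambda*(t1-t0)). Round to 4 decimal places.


lambda = 0.0164
t0 = 572, t1 = 995
t1 - t0 = 423
lambda * (t1-t0) = 0.0164 * 423 = 6.9372
R = exp(-6.9372)
R = 0.001

0.001


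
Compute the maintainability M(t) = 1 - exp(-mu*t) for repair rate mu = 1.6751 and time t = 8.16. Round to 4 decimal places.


mu = 1.6751, t = 8.16
mu * t = 1.6751 * 8.16 = 13.6688
exp(-13.6688) = 0.0
M(t) = 1 - 0.0
M(t) = 1.0

1.0


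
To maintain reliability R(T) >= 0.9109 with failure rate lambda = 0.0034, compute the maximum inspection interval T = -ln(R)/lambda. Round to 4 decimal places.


R_target = 0.9109
lambda = 0.0034
-ln(0.9109) = 0.0933
T = 0.0933 / 0.0034
T = 27.4477

27.4477


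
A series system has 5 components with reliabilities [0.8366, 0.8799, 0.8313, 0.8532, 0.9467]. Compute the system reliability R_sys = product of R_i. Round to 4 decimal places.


Components: [0.8366, 0.8799, 0.8313, 0.8532, 0.9467]
After component 1 (R=0.8366): product = 0.8366
After component 2 (R=0.8799): product = 0.7361
After component 3 (R=0.8313): product = 0.6119
After component 4 (R=0.8532): product = 0.5221
After component 5 (R=0.9467): product = 0.4943
R_sys = 0.4943

0.4943


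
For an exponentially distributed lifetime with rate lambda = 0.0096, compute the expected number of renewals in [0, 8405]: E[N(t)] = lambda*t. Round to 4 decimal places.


lambda = 0.0096
t = 8405
E[N(t)] = lambda * t
E[N(t)] = 0.0096 * 8405
E[N(t)] = 80.688

80.688


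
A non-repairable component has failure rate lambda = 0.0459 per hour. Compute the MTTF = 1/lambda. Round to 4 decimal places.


lambda = 0.0459
MTTF = 1 / 0.0459
MTTF = 21.7865

21.7865


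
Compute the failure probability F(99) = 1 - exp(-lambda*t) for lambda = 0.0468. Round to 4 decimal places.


lambda = 0.0468, t = 99
lambda * t = 4.6332
exp(-4.6332) = 0.0097
F(t) = 1 - 0.0097
F(t) = 0.9903

0.9903


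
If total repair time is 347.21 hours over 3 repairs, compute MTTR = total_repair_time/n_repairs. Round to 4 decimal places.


total_repair_time = 347.21
n_repairs = 3
MTTR = 347.21 / 3
MTTR = 115.7367

115.7367


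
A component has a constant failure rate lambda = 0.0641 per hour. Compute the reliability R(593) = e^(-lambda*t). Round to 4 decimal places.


lambda = 0.0641
t = 593
lambda * t = 38.0113
R(t) = e^(-38.0113)
R(t) = 0.0

0.0


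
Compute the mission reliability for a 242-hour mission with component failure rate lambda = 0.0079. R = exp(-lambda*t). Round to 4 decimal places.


lambda = 0.0079
mission_time = 242
lambda * t = 0.0079 * 242 = 1.9118
R = exp(-1.9118)
R = 0.1478

0.1478


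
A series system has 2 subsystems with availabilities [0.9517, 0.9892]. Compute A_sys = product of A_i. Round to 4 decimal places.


Subsystems: [0.9517, 0.9892]
After subsystem 1 (A=0.9517): product = 0.9517
After subsystem 2 (A=0.9892): product = 0.9414
A_sys = 0.9414

0.9414


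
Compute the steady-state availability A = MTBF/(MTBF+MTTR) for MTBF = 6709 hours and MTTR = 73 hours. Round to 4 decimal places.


MTBF = 6709
MTTR = 73
MTBF + MTTR = 6782
A = 6709 / 6782
A = 0.9892

0.9892


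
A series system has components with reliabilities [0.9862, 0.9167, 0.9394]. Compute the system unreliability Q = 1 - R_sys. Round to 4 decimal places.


Components: [0.9862, 0.9167, 0.9394]
After component 1: product = 0.9862
After component 2: product = 0.904
After component 3: product = 0.8493
R_sys = 0.8493
Q = 1 - 0.8493 = 0.1507

0.1507


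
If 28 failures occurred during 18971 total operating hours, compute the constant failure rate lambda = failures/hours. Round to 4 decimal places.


failures = 28
total_hours = 18971
lambda = 28 / 18971
lambda = 0.0015

0.0015


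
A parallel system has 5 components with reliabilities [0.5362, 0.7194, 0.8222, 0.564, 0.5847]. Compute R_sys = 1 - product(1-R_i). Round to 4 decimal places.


Components: [0.5362, 0.7194, 0.8222, 0.564, 0.5847]
(1 - 0.5362) = 0.4638, running product = 0.4638
(1 - 0.7194) = 0.2806, running product = 0.1301
(1 - 0.8222) = 0.1778, running product = 0.0231
(1 - 0.564) = 0.436, running product = 0.0101
(1 - 0.5847) = 0.4153, running product = 0.0042
Product of (1-R_i) = 0.0042
R_sys = 1 - 0.0042 = 0.9958

0.9958


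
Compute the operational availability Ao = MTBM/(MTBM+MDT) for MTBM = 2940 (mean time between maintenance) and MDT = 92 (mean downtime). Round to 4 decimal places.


MTBM = 2940
MDT = 92
MTBM + MDT = 3032
Ao = 2940 / 3032
Ao = 0.9697

0.9697


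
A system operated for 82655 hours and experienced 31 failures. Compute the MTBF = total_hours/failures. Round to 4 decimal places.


total_hours = 82655
failures = 31
MTBF = 82655 / 31
MTBF = 2666.2903

2666.2903


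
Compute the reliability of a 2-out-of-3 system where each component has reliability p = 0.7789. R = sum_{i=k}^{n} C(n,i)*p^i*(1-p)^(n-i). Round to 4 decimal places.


k = 2, n = 3, p = 0.7789
i=2: C(3,2)=3 * 0.7789^2 * 0.2211^1 = 0.4024
i=3: C(3,3)=1 * 0.7789^3 * 0.2211^0 = 0.4725
R = sum of terms = 0.875

0.875


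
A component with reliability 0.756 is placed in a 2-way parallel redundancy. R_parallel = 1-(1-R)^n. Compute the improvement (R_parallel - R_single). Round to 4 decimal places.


R_single = 0.756, n = 2
1 - R_single = 0.244
(1 - R_single)^n = 0.244^2 = 0.0595
R_parallel = 1 - 0.0595 = 0.9405
Improvement = 0.9405 - 0.756
Improvement = 0.1845

0.1845


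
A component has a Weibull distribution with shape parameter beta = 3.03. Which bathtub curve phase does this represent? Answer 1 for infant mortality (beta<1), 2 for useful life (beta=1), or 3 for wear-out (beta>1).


beta = 3.03
Compare beta to 1:
beta < 1 => infant mortality (phase 1)
beta = 1 => useful life (phase 2)
beta > 1 => wear-out (phase 3)
Since beta = 3.03, this is wear-out (increasing failure rate)
Phase = 3

3


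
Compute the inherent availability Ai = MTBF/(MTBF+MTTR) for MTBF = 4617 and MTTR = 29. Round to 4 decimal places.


MTBF = 4617
MTTR = 29
MTBF + MTTR = 4646
Ai = 4617 / 4646
Ai = 0.9938

0.9938


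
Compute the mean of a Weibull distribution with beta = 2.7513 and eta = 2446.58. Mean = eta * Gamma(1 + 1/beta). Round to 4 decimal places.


beta = 2.7513, eta = 2446.58
1/beta = 0.3635
1 + 1/beta = 1.3635
Gamma(1.3635) = 0.8899
Mean = 2446.58 * 0.8899
Mean = 2177.143

2177.143


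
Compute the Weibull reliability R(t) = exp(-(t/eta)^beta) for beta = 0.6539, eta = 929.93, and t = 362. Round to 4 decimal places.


beta = 0.6539, eta = 929.93, t = 362
t/eta = 362 / 929.93 = 0.3893
(t/eta)^beta = 0.3893^0.6539 = 0.5396
R(t) = exp(-0.5396)
R(t) = 0.583

0.583


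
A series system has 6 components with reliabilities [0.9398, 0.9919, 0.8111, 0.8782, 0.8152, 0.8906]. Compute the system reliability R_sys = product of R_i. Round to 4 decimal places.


Components: [0.9398, 0.9919, 0.8111, 0.8782, 0.8152, 0.8906]
After component 1 (R=0.9398): product = 0.9398
After component 2 (R=0.9919): product = 0.9322
After component 3 (R=0.8111): product = 0.7561
After component 4 (R=0.8782): product = 0.664
After component 5 (R=0.8152): product = 0.5413
After component 6 (R=0.8906): product = 0.4821
R_sys = 0.4821

0.4821


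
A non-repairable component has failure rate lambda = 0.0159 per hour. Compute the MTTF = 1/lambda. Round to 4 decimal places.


lambda = 0.0159
MTTF = 1 / 0.0159
MTTF = 62.8931

62.8931


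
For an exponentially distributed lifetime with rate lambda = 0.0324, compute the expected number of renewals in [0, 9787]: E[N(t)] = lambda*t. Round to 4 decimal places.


lambda = 0.0324
t = 9787
E[N(t)] = lambda * t
E[N(t)] = 0.0324 * 9787
E[N(t)] = 317.0988

317.0988


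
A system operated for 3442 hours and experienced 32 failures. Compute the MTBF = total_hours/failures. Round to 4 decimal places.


total_hours = 3442
failures = 32
MTBF = 3442 / 32
MTBF = 107.5625

107.5625


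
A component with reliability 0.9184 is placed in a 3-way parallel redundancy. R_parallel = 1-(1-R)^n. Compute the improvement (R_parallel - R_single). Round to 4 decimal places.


R_single = 0.9184, n = 3
1 - R_single = 0.0816
(1 - R_single)^n = 0.0816^3 = 0.0005
R_parallel = 1 - 0.0005 = 0.9995
Improvement = 0.9995 - 0.9184
Improvement = 0.0811

0.0811


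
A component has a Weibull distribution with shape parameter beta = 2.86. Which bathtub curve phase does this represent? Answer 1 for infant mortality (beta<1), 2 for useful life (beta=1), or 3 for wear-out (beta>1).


beta = 2.86
Compare beta to 1:
beta < 1 => infant mortality (phase 1)
beta = 1 => useful life (phase 2)
beta > 1 => wear-out (phase 3)
Since beta = 2.86, this is wear-out (increasing failure rate)
Phase = 3

3


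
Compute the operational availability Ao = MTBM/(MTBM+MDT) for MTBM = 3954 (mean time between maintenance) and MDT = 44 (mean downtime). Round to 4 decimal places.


MTBM = 3954
MDT = 44
MTBM + MDT = 3998
Ao = 3954 / 3998
Ao = 0.989

0.989


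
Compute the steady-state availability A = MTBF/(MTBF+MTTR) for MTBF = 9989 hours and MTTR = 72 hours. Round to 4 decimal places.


MTBF = 9989
MTTR = 72
MTBF + MTTR = 10061
A = 9989 / 10061
A = 0.9928

0.9928


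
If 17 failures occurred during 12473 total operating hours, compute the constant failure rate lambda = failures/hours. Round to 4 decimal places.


failures = 17
total_hours = 12473
lambda = 17 / 12473
lambda = 0.0014

0.0014


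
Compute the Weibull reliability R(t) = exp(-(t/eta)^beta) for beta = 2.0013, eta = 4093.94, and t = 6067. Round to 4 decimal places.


beta = 2.0013, eta = 4093.94, t = 6067
t/eta = 6067 / 4093.94 = 1.4819
(t/eta)^beta = 1.4819^2.0013 = 2.1973
R(t) = exp(-2.1973)
R(t) = 0.1111

0.1111


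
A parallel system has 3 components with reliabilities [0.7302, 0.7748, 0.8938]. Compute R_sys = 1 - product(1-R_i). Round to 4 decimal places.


Components: [0.7302, 0.7748, 0.8938]
(1 - 0.7302) = 0.2698, running product = 0.2698
(1 - 0.7748) = 0.2252, running product = 0.0608
(1 - 0.8938) = 0.1062, running product = 0.0065
Product of (1-R_i) = 0.0065
R_sys = 1 - 0.0065 = 0.9935

0.9935


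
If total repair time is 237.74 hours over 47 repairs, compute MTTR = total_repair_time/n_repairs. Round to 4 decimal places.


total_repair_time = 237.74
n_repairs = 47
MTTR = 237.74 / 47
MTTR = 5.0583

5.0583


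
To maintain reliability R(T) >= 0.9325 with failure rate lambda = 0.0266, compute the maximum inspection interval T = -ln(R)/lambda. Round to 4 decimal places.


R_target = 0.9325
lambda = 0.0266
-ln(0.9325) = 0.0699
T = 0.0699 / 0.0266
T = 2.6273

2.6273


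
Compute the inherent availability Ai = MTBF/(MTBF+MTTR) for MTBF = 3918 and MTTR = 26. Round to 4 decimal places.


MTBF = 3918
MTTR = 26
MTBF + MTTR = 3944
Ai = 3918 / 3944
Ai = 0.9934

0.9934


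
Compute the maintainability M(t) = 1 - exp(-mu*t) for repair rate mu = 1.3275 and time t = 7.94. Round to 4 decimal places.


mu = 1.3275, t = 7.94
mu * t = 1.3275 * 7.94 = 10.5404
exp(-10.5404) = 0.0
M(t) = 1 - 0.0
M(t) = 1.0

1.0


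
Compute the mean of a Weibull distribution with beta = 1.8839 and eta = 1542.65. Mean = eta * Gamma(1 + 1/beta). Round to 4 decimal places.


beta = 1.8839, eta = 1542.65
1/beta = 0.5308
1 + 1/beta = 1.5308
Gamma(1.5308) = 0.8876
Mean = 1542.65 * 0.8876
Mean = 1369.2781

1369.2781


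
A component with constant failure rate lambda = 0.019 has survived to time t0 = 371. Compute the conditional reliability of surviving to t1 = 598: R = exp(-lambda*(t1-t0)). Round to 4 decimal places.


lambda = 0.019
t0 = 371, t1 = 598
t1 - t0 = 227
lambda * (t1-t0) = 0.019 * 227 = 4.313
R = exp(-4.313)
R = 0.0134

0.0134


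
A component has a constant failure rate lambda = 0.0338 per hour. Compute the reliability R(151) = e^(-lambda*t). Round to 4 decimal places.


lambda = 0.0338
t = 151
lambda * t = 5.1038
R(t) = e^(-5.1038)
R(t) = 0.0061

0.0061


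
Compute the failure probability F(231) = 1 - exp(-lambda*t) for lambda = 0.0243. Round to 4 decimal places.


lambda = 0.0243, t = 231
lambda * t = 5.6133
exp(-5.6133) = 0.0036
F(t) = 1 - 0.0036
F(t) = 0.9964

0.9964


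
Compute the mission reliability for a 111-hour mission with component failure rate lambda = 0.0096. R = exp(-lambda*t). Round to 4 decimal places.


lambda = 0.0096
mission_time = 111
lambda * t = 0.0096 * 111 = 1.0656
R = exp(-1.0656)
R = 0.3445

0.3445


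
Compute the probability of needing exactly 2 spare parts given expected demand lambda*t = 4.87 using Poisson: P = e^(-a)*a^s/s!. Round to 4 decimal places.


a = 4.87, s = 2
e^(-a) = e^(-4.87) = 0.0077
a^s = 4.87^2 = 23.7169
s! = 2
P = 0.0077 * 23.7169 / 2
P = 0.091

0.091


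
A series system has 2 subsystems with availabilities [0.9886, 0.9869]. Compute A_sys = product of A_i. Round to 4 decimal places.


Subsystems: [0.9886, 0.9869]
After subsystem 1 (A=0.9886): product = 0.9886
After subsystem 2 (A=0.9869): product = 0.9756
A_sys = 0.9756

0.9756


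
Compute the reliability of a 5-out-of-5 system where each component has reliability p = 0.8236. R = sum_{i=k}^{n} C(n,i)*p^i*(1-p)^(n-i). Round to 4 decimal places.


k = 5, n = 5, p = 0.8236
i=5: C(5,5)=1 * 0.8236^5 * 0.1764^0 = 0.3789
R = sum of terms = 0.3789

0.3789


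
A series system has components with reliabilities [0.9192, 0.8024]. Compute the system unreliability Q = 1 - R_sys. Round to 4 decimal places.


Components: [0.9192, 0.8024]
After component 1: product = 0.9192
After component 2: product = 0.7376
R_sys = 0.7376
Q = 1 - 0.7376 = 0.2624

0.2624


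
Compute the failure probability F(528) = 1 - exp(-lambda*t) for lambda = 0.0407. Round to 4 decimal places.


lambda = 0.0407, t = 528
lambda * t = 21.4896
exp(-21.4896) = 0.0
F(t) = 1 - 0.0
F(t) = 1.0

1.0


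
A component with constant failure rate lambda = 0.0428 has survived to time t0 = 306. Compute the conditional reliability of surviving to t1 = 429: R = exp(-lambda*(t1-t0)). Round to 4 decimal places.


lambda = 0.0428
t0 = 306, t1 = 429
t1 - t0 = 123
lambda * (t1-t0) = 0.0428 * 123 = 5.2644
R = exp(-5.2644)
R = 0.0052

0.0052


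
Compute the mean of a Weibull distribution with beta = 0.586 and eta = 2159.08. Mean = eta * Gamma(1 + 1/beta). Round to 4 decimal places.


beta = 0.586, eta = 2159.08
1/beta = 1.7065
1 + 1/beta = 2.7065
Gamma(2.7065) = 1.5527
Mean = 2159.08 * 1.5527
Mean = 3352.4084

3352.4084


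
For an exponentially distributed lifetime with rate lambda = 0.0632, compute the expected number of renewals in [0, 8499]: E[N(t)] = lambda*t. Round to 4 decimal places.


lambda = 0.0632
t = 8499
E[N(t)] = lambda * t
E[N(t)] = 0.0632 * 8499
E[N(t)] = 537.1368

537.1368


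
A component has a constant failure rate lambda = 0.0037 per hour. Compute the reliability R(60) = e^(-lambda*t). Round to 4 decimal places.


lambda = 0.0037
t = 60
lambda * t = 0.222
R(t) = e^(-0.222)
R(t) = 0.8009

0.8009


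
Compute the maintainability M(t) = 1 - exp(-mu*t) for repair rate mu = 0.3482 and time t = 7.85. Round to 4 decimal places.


mu = 0.3482, t = 7.85
mu * t = 0.3482 * 7.85 = 2.7334
exp(-2.7334) = 0.065
M(t) = 1 - 0.065
M(t) = 0.935

0.935


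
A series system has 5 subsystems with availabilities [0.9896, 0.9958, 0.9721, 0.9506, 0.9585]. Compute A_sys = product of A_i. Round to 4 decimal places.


Subsystems: [0.9896, 0.9958, 0.9721, 0.9506, 0.9585]
After subsystem 1 (A=0.9896): product = 0.9896
After subsystem 2 (A=0.9958): product = 0.9854
After subsystem 3 (A=0.9721): product = 0.9579
After subsystem 4 (A=0.9506): product = 0.9106
After subsystem 5 (A=0.9585): product = 0.8728
A_sys = 0.8728

0.8728


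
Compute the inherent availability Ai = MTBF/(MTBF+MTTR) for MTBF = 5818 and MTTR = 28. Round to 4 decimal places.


MTBF = 5818
MTTR = 28
MTBF + MTTR = 5846
Ai = 5818 / 5846
Ai = 0.9952

0.9952


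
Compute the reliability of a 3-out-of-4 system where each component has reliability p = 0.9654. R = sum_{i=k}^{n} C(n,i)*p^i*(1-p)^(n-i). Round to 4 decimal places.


k = 3, n = 4, p = 0.9654
i=3: C(4,3)=4 * 0.9654^3 * 0.0346^1 = 0.1245
i=4: C(4,4)=1 * 0.9654^4 * 0.0346^0 = 0.8686
R = sum of terms = 0.9931

0.9931


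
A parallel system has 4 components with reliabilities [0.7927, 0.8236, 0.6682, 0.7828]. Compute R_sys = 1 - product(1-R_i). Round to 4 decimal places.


Components: [0.7927, 0.8236, 0.6682, 0.7828]
(1 - 0.7927) = 0.2073, running product = 0.2073
(1 - 0.8236) = 0.1764, running product = 0.0366
(1 - 0.6682) = 0.3318, running product = 0.0121
(1 - 0.7828) = 0.2172, running product = 0.0026
Product of (1-R_i) = 0.0026
R_sys = 1 - 0.0026 = 0.9974

0.9974


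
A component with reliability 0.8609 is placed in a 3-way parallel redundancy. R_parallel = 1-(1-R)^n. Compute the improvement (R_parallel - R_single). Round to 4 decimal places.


R_single = 0.8609, n = 3
1 - R_single = 0.1391
(1 - R_single)^n = 0.1391^3 = 0.0027
R_parallel = 1 - 0.0027 = 0.9973
Improvement = 0.9973 - 0.8609
Improvement = 0.1364

0.1364


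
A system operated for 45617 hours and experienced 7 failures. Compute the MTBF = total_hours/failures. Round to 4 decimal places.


total_hours = 45617
failures = 7
MTBF = 45617 / 7
MTBF = 6516.7143

6516.7143


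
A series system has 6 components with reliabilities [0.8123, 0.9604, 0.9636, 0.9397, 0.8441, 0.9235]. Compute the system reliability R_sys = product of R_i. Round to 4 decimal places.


Components: [0.8123, 0.9604, 0.9636, 0.9397, 0.8441, 0.9235]
After component 1 (R=0.8123): product = 0.8123
After component 2 (R=0.9604): product = 0.7801
After component 3 (R=0.9636): product = 0.7517
After component 4 (R=0.9397): product = 0.7064
After component 5 (R=0.8441): product = 0.5963
After component 6 (R=0.9235): product = 0.5507
R_sys = 0.5507

0.5507


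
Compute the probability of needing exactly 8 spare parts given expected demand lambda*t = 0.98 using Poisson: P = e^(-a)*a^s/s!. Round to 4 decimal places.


a = 0.98, s = 8
e^(-a) = e^(-0.98) = 0.3753
a^s = 0.98^8 = 0.8508
s! = 40320
P = 0.3753 * 0.8508 / 40320
P = 0.0

0.0


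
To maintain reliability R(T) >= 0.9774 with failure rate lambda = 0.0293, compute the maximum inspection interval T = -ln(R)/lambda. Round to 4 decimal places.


R_target = 0.9774
lambda = 0.0293
-ln(0.9774) = 0.0229
T = 0.0229 / 0.0293
T = 0.7802

0.7802


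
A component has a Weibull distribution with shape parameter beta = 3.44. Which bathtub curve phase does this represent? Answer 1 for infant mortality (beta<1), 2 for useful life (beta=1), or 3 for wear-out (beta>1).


beta = 3.44
Compare beta to 1:
beta < 1 => infant mortality (phase 1)
beta = 1 => useful life (phase 2)
beta > 1 => wear-out (phase 3)
Since beta = 3.44, this is wear-out (increasing failure rate)
Phase = 3

3


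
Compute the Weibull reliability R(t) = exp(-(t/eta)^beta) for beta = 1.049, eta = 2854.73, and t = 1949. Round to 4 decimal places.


beta = 1.049, eta = 2854.73, t = 1949
t/eta = 1949 / 2854.73 = 0.6827
(t/eta)^beta = 0.6827^1.049 = 0.6701
R(t) = exp(-0.6701)
R(t) = 0.5117

0.5117


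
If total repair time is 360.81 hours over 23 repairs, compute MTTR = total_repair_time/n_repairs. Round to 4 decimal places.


total_repair_time = 360.81
n_repairs = 23
MTTR = 360.81 / 23
MTTR = 15.6874

15.6874


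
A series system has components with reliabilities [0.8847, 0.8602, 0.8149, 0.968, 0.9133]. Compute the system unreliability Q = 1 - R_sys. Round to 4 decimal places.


Components: [0.8847, 0.8602, 0.8149, 0.968, 0.9133]
After component 1: product = 0.8847
After component 2: product = 0.761
After component 3: product = 0.6202
After component 4: product = 0.6003
After component 5: product = 0.5483
R_sys = 0.5483
Q = 1 - 0.5483 = 0.4517

0.4517


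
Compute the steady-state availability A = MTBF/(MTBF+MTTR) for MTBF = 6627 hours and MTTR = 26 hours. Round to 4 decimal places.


MTBF = 6627
MTTR = 26
MTBF + MTTR = 6653
A = 6627 / 6653
A = 0.9961

0.9961


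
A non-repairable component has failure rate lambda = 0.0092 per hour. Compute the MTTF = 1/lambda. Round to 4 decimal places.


lambda = 0.0092
MTTF = 1 / 0.0092
MTTF = 108.6957

108.6957


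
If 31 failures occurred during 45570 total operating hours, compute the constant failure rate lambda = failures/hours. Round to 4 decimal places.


failures = 31
total_hours = 45570
lambda = 31 / 45570
lambda = 0.0007

0.0007


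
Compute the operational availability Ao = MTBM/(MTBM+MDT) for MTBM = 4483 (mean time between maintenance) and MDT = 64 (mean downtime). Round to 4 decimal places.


MTBM = 4483
MDT = 64
MTBM + MDT = 4547
Ao = 4483 / 4547
Ao = 0.9859

0.9859


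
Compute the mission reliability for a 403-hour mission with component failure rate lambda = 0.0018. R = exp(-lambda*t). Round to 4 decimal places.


lambda = 0.0018
mission_time = 403
lambda * t = 0.0018 * 403 = 0.7254
R = exp(-0.7254)
R = 0.4841

0.4841


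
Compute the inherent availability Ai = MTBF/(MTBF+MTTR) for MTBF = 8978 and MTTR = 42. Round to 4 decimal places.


MTBF = 8978
MTTR = 42
MTBF + MTTR = 9020
Ai = 8978 / 9020
Ai = 0.9953

0.9953
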